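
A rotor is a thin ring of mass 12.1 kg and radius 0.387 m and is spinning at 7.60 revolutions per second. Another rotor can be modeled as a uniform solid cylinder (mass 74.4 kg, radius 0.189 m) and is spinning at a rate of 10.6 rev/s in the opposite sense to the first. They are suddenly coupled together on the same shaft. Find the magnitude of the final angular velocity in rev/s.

|ω_f| ≈ 0.0996 rev/s

The coupling torques are internal; angular momentum about the shared axis is conserved.
Moments of inertia: I_A = (12.1)(0.387)² = 1.812 kg·m²; I_B = ½(74.4)(0.189)² = 1.329 kg·m².
Taking A's sense as positive: L = (1.812)(7.60) − (1.329)(10.6) = -0.3127 kg·m²·rev/s.
Combined I = 1.812 + 1.329 = 3.141 kg·m².
ω_f = L / I = -0.3127 / 3.141 = -0.09957 rev/s.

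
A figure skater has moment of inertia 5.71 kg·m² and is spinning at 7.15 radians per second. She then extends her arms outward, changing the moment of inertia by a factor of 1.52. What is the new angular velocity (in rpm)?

ω₂ ≈ 44.9 rpm

Angular momentum about the spin axis is conserved since the torque about it is zero.
I₂ = 1.52 × 5.71 = 8.679 kg·m².
ω₂ = I₁ω₁ / I₂ = (5.710)(7.15 rad/s) / (8.679) = 4.704 rad/s = 44.92 rpm.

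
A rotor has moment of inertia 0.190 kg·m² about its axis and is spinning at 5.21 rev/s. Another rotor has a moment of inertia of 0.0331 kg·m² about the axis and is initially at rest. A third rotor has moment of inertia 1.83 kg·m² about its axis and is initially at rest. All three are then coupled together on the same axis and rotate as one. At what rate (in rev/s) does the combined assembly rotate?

No external torque acts about the common axis, so total angular momentum is conserved.
Taking A's sense as positive: L = (0.1900)(5.21) = 0.9899 kg·m²·rev/s.
Combined I = 0.1900 + 0.03310 + 1.830 = 2.053 kg·m².
ω_f = L / I = 0.9899 / 2.053 = 0.4821 rev/s.

|ω_f| ≈ 0.482 rev/s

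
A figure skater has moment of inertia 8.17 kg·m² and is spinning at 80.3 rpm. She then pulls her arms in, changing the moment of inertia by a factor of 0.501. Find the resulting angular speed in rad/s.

ω₂ ≈ 16.8 rad/s

Angular momentum about the spin axis is conserved since the torque about it is zero.
I₂ = 0.501 × 8.17 = 4.093 kg·m².
ω₂ = I₁ω₁ / I₂ = (8.170)(80.3 rpm) / (4.093) = 160.3 rpm = 16.78 rad/s.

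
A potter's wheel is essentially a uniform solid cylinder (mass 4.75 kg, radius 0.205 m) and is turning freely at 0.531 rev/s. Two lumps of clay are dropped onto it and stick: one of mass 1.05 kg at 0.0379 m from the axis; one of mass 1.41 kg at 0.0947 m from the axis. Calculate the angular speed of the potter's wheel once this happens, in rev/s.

ω_f ≈ 0.465 rev/s

No external torque acts about the axis; L_before = L_after.
I_p = ½(4.75)(0.205)² = 0.09981 kg·m².
Added inertia Σmr² = (1.05)(0.0379)² + (1.41)(0.0947)² = 0.01415 kg·m²; I_f = 0.09981 + 0.01415 = 0.1140 kg·m².
ω_f = I_p ω_i / I_f = (0.09981)(0.531) / 0.1140 = 0.4651 rev/s.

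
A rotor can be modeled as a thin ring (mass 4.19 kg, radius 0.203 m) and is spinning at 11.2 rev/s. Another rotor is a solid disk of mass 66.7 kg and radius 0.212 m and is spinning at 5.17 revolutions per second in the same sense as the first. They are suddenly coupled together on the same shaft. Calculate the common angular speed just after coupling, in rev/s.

|ω_f| ≈ 5.79 rev/s

The coupling torques are internal; angular momentum about the shared axis is conserved.
Moments of inertia: I_A = (4.19)(0.203)² = 0.1727 kg·m²; I_B = ½(66.7)(0.212)² = 1.499 kg·m².
Taking A's sense as positive: L = (0.1727)(11.2) + (1.499)(5.17) = 9.683 kg·m²·rev/s.
Combined I = 0.1727 + 1.499 = 1.672 kg·m².
ω_f = L / I = 9.683 / 1.672 = 5.793 rev/s.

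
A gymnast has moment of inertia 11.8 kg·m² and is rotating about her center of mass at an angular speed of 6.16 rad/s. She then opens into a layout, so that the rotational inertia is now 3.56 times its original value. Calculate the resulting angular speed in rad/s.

With no external torque about the axis, L is conserved: I₁ω₁ = I₂ω₂.
I₂ = 3.56 × 11.8 = 42.01 kg·m².
ω₂ = I₁ω₁ / I₂ = (11.80)(6.16 rad/s) / (42.01) = 1.730 rad/s.

ω₂ ≈ 1.73 rad/s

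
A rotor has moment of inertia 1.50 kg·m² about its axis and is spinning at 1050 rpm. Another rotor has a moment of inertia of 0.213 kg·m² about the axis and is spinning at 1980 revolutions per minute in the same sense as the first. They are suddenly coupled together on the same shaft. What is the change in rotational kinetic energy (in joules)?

No external torque acts about the common axis, so total angular momentum is conserved.
Taking A's sense as positive: L = (1.500)(1050) + (0.2130)(1980) = 1997 kg·m²·rpm.
Combined I = 1.500 + 0.2130 = 1.713 kg·m².
ω_f = L / I = 1997 / 1.713 = 1166 rpm.
KE_i = ½ΣIω² = 13650 J; KE_f = ½(1.713)(122.1)² = 12760 J.

ΔKE ≈ -885 J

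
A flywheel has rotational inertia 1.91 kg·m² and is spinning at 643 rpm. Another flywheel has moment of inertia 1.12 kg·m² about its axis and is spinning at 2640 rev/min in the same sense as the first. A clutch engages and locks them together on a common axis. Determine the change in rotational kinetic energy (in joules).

The coupling torques are internal; angular momentum about the shared axis is conserved.
Taking A's sense as positive: L = (1.910)(643) + (1.120)(2640) = 4185 kg·m²·rpm.
Combined I = 1.910 + 1.120 = 3.030 kg·m².
ω_f = L / I = 4185 / 3.030 = 1381 rpm.
KE_i = ½ΣIω² = 47130 J; KE_f = ½(3.030)(144.6)² = 31690 J.

ΔKE ≈ -15400 J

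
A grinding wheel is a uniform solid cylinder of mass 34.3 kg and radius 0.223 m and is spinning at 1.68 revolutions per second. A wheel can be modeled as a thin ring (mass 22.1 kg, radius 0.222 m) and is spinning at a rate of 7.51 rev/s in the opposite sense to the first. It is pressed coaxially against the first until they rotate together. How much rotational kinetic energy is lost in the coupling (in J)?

No external torque acts about the common axis, so total angular momentum is conserved.
Moments of inertia: I_A = ½(34.3)(0.223)² = 0.8529 kg·m²; I_B = (22.1)(0.222)² = 1.089 kg·m².
Taking A's sense as positive: L = (0.8529)(1.68) − (1.089)(7.51) = -6.747 kg·m²·rev/s.
Combined I = 0.8529 + 1.089 = 1.942 kg·m².
ω_f = L / I = -6.747 / 1.942 = -3.474 rev/s.
KE_i = ½ΣIω² = 1260 J; KE_f = ½(1.942)(21.83)² = 462.7 J.

ΔKE lost ≈ 797 J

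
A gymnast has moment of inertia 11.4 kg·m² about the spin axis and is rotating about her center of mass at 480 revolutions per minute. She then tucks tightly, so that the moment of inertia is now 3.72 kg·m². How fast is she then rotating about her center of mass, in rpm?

ω₂ ≈ 1470 rpm

No external torque acts about the spin axis, so angular momentum is conserved.
ω₂ = I₁ω₁ / I₂ = (11.40)(480 rpm) / (3.720) = 1471 rpm.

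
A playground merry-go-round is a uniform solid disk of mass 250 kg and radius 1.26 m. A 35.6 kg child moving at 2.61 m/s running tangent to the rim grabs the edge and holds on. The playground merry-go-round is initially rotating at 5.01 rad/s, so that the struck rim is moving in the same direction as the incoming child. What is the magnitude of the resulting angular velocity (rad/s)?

The axle reaction passes through the axle and exerts no torque about it; angular momentum about the axle is conserved through the impact.
I_p = ½(250)(1.26)² = 198.4 kg·m². Taking the sense of the child's angular momentum as positive, L_{child} = m v R = (35.6)(2.61)(1.26) = 117.1 kg·m²/s.
L_i = +I_p ω_p + m v R = +(198.4)(5.01) + 117.1 = 1111 kg·m²/s.
After sticking, I_f = I_p + m R² = 198.4 + (35.6)(1.26)² = 255.0 kg·m².
ω_f = L_i / I_f = 1111 / 255.0 = 4.359 rad/s.

|ω_f| ≈ 4.36 rad/s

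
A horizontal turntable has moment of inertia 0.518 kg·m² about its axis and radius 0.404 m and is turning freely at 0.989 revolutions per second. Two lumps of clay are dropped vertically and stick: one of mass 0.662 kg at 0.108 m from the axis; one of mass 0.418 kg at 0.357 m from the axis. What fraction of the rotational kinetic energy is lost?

The added mass arrives with no angular momentum about the axis, and any external torque about the axis is negligible, so the system's angular momentum is conserved.
Added inertia Σmr² = (0.662)(0.108)² + (0.418)(0.357)² = 0.06100 kg·m²; I_f = 0.5180 + 0.06100 = 0.5790 kg·m².
ω_f = I_p ω_i / I_f = (0.5180)(0.989) / 0.5790 = 0.8848 rev/s.
KE_i = ½(0.5180)(6.214 rad/s)² = 10.00 J; KE_f = ½(0.5790)(5.559)² = 8.948 J.
Fraction lost = 0.1053.

fraction ≈ 0.105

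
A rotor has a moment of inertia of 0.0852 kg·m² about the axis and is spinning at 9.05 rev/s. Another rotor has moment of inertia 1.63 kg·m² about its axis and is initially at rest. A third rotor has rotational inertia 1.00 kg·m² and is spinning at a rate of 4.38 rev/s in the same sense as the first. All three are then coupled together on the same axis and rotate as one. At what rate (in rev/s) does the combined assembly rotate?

No external torque acts about the common axis, so total angular momentum is conserved.
Taking A's sense as positive: L = (0.08520)(9.05) + (1.000)(4.38) = 5.151 kg·m²·rev/s.
Combined I = 0.08520 + 1.630 + 1.000 = 2.715 kg·m².
ω_f = L / I = 5.151 / 2.715 = 1.897 rev/s.

|ω_f| ≈ 1.90 rev/s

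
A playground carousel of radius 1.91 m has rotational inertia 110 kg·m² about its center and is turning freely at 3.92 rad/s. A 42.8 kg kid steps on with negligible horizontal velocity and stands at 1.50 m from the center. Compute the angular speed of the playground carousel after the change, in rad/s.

ω_f ≈ 2.09 rad/s

No external torque acts about the center; L_before = L_after.
Added inertia Σmr² = (42.8)(1.50)² = 96.30 kg·m²; I_f = 110.0 + 96.30 = 206.3 kg·m².
ω_f = I_p ω_i / I_f = (110.0)(3.92) / 206.3 = 2.090 rad/s.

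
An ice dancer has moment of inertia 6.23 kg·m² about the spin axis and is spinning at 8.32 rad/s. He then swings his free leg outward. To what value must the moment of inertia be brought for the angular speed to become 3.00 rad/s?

I₂ ≈ 17.3 kg·m²

With no external torque about the axis, L is conserved: I₁ω₁ = I₂ω₂.
I₂ = I₁ω₁ / ω₂ = (6.23)(8.32) / (3.00) = 17.28 kg·m².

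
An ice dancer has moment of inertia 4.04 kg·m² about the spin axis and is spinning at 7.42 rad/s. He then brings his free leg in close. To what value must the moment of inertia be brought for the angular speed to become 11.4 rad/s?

With no external torque about the axis, L is conserved: I₁ω₁ = I₂ω₂.
I₂ = I₁ω₁ / ω₂ = (4.04)(7.42) / (11.4) = 2.630 kg·m².

I₂ ≈ 2.63 kg·m²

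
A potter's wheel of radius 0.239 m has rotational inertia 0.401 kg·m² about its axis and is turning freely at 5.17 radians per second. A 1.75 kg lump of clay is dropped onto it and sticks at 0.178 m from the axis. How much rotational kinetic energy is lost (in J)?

energy lost ≈ 0.651 J

The added mass arrives with no angular momentum about the axis, and any external torque about the axis is negligible, so the system's angular momentum is conserved.
Added inertia Σmr² = (1.75)(0.178)² = 0.05545 kg·m²; I_f = 0.4010 + 0.05545 = 0.4564 kg·m².
ω_f = I_p ω_i / I_f = (0.4010)(5.17) / 0.4564 = 4.542 rad/s.
KE_i = ½(0.4010)(5.170 rad/s)² = 5.359 J; KE_f = ½(0.4564)(4.542)² = 4.708 J.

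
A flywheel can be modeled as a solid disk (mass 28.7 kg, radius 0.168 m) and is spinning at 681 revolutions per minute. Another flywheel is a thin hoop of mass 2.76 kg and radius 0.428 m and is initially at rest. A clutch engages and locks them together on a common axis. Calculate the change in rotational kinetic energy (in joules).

ΔKE ≈ -572 J

No external torque acts about the common axis, so total angular momentum is conserved.
Moments of inertia: I_A = ½(28.7)(0.168)² = 0.4050 kg·m²; I_B = (2.76)(0.428)² = 0.5056 kg·m².
Taking A's sense as positive: L = (0.4050)(681) = 275.8 kg·m²·rpm.
Combined I = 0.4050 + 0.5056 = 0.9106 kg·m².
ω_f = L / I = 275.8 / 0.9106 = 302.9 rpm.
KE_i = ½ΣIω² = 1030 J; KE_f = ½(0.9106)(31.72)² = 458.1 J.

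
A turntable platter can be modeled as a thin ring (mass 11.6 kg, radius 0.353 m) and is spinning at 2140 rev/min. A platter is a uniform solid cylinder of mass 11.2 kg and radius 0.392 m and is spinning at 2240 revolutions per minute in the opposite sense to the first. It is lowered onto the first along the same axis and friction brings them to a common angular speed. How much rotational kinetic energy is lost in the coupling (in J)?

No external torque acts about the common axis, so total angular momentum is conserved.
Moments of inertia: I_A = (11.6)(0.353)² = 1.445 kg·m²; I_B = ½(11.2)(0.392)² = 0.8605 kg·m².
Taking A's sense as positive: L = (1.445)(2140) − (0.8605)(2240) = 1166 kg·m²·rpm.
Combined I = 1.445 + 0.8605 = 2.306 kg·m².
ω_f = L / I = 1166 / 2.306 = 505.5 rpm.
KE_i = ½ΣIω² = 59970 J; KE_f = ½(2.306)(52.94)² = 3231 J.

ΔKE lost ≈ 56700 J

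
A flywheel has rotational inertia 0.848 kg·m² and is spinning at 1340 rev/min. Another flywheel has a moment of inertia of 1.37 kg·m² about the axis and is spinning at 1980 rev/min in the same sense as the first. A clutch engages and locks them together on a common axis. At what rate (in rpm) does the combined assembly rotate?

|ω_f| ≈ 1740 rpm

No external torque acts about the common axis, so total angular momentum is conserved.
Taking A's sense as positive: L = (0.8480)(1340) + (1.370)(1980) = 3849 kg·m²·rpm.
Combined I = 0.8480 + 1.370 = 2.218 kg·m².
ω_f = L / I = 3849 / 2.218 = 1735 rpm.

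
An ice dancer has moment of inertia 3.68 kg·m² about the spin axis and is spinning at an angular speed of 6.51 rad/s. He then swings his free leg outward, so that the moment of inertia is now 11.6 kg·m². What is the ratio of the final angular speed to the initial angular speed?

Angular momentum about the spin axis is conserved since the torque about it is zero.
ω₂/ω₁ = I₁/I₂ = 3.680 / 11.60 = 0.3172.

ω₂/ω₁ ≈ 0.317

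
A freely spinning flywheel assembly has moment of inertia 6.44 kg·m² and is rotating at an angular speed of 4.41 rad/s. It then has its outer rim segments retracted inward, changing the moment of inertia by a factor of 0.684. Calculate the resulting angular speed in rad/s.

ω₂ ≈ 6.45 rad/s

Angular momentum about the spin axis is conserved since the torque about it is zero.
I₂ = 0.684 × 6.44 = 4.405 kg·m².
ω₂ = I₁ω₁ / I₂ = (6.440)(4.41 rad/s) / (4.405) = 6.447 rad/s.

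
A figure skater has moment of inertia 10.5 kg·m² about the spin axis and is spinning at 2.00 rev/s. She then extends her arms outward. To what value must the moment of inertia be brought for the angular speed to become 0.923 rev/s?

I₂ ≈ 22.8 kg·m²

Angular momentum about the spin axis is conserved since the torque about it is zero.
I₂ = I₁ω₁ / ω₂ = (10.5)(2.00) / (0.923) = 22.75 kg·m².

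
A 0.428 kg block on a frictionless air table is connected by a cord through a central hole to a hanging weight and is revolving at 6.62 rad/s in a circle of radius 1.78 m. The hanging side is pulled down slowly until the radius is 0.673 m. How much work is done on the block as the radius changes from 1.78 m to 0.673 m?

W ≈ 178 J

No torque about the axis ⇒ m r₁² ω₁ = m r₂² ω₂.
ω₂ = ω₁ (r₁/r₂)² = (6.62)(1.78/0.673)² = 46.31 rad/s.
W = ΔKE = ½m(v₂² − v₁²) = 178.1 J.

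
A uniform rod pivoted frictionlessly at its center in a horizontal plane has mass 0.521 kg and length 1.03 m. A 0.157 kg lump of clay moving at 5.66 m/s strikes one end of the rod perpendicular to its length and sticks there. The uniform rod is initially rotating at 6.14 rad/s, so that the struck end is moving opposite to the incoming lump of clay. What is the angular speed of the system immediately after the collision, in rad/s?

|ω_f| ≈ 1.99 rad/s

The axle reaction passes through the pivot and exerts no torque about it; angular momentum about the pivot is conserved through the impact.
I_p = (1/12)(0.521)(1.03)² = 0.04606 kg·m². Taking the sense of the lump of clay's angular momentum as positive, L_{lump} = m v R = (0.157)(5.66)(1.03/2) = 0.4576 kg·m²/s.
L_i = −I_p ω_p + m v R = −(0.04606)(6.14) + 0.4576 = 0.1748 kg·m²/s.
After sticking, I_f = I_p + m R² = 0.04606 + (0.157)(1.03/2)² = 0.08770 kg·m².
ω_f = L_i / I_f = 0.1748 / 0.08770 = 1.993 rad/s.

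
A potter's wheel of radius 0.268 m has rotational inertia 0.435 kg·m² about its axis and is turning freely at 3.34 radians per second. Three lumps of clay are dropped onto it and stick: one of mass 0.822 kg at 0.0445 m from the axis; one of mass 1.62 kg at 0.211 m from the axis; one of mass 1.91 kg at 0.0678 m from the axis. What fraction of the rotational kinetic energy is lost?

fraction ≈ 0.159

The added mass arrives with no angular momentum about the axis, and any external torque about the axis is negligible, so the system's angular momentum is conserved.
Added inertia Σmr² = (0.822)(0.0445)² + (1.62)(0.211)² + (1.91)(0.0678)² = 0.08253 kg·m²; I_f = 0.4350 + 0.08253 = 0.5175 kg·m².
ω_f = I_p ω_i / I_f = (0.4350)(3.34) / 0.5175 = 2.807 rad/s.
KE_i = ½(0.4350)(3.340 rad/s)² = 2.426 J; KE_f = ½(0.5175)(2.807)² = 2.039 J.
Fraction lost = 0.1595.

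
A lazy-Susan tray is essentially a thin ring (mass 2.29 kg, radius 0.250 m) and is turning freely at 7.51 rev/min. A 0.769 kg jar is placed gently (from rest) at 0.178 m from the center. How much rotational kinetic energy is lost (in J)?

energy lost ≈ 0.00644 J

The added mass arrives with no angular momentum about the center, and any external torque about the center is negligible, so the system's angular momentum is conserved.
I_p = (2.29)(0.250)² = 0.1431 kg·m².
Added inertia Σmr² = (0.769)(0.178)² = 0.02436 kg·m²; I_f = 0.1431 + 0.02436 = 0.1675 kg·m².
ω_f = I_p ω_i / I_f = (0.1431)(7.51) / 0.1675 = 6.418 rpm.
KE_i = ½(0.1431)(0.7864 rad/s)² = 0.04426 J; KE_f = ½(0.1675)(0.6720)² = 0.03782 J.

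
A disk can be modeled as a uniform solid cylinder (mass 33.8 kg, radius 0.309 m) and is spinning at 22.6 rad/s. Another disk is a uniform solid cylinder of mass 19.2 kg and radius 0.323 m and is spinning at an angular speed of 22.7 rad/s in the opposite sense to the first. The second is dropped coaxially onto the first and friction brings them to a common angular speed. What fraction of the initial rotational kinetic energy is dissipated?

fraction ≈ 0.946

The coupling torques are internal; angular momentum about the shared axis is conserved.
Moments of inertia: I_A = ½(33.8)(0.309)² = 1.614 kg·m²; I_B = ½(19.2)(0.323)² = 1.002 kg·m².
Taking A's sense as positive: L = (1.614)(22.6) − (1.002)(22.7) = 13.73 kg·m²·rad/s.
Combined I = 1.614 + 1.002 = 2.615 kg·m².
ω_f = L / I = 13.73 / 2.615 = 5.251 rad/s.
KE_i = ½ΣIω² = 670.1 J; KE_f = ½(2.615)(5.251)² = 36.06 J.
Fraction dissipated = (KE_i − KE_f)/KE_i = 0.9462.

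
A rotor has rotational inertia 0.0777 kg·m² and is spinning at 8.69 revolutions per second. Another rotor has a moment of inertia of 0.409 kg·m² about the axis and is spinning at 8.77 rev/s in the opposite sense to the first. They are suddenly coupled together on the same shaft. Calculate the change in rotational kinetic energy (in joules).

ΔKE ≈ -393 J

The coupling torques are internal; angular momentum about the shared axis is conserved.
Taking A's sense as positive: L = (0.07770)(8.69) − (0.4090)(8.77) = -2.912 kg·m²·rev/s.
Combined I = 0.07770 + 0.4090 = 0.4867 kg·m².
ω_f = L / I = -2.912 / 0.4867 = -5.983 rev/s.
KE_i = ½ΣIω² = 736.8 J; KE_f = ½(0.4867)(37.59)² = 343.8 J.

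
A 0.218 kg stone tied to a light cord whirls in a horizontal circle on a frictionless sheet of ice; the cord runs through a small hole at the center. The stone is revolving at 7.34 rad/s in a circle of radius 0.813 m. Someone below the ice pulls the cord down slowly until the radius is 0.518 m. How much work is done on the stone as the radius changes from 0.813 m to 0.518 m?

The constraining force is radial, so m r² ω about the center is conserved.
ω₂ = ω₁ (r₁/r₂)² = (7.34)(0.813/0.518)² = 18.08 rad/s.
W = ΔKE = ½m(v₂² − v₁²) = 5.680 J.

W ≈ 5.68 J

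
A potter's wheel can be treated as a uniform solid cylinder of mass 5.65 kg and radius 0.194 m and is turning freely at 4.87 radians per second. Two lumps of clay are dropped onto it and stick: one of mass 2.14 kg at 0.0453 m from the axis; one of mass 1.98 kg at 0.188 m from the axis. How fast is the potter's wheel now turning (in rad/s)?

The added mass arrives with no angular momentum about the axis, and any external torque about the axis is negligible, so the system's angular momentum is conserved.
I_p = ½(5.65)(0.194)² = 0.1063 kg·m².
Added inertia Σmr² = (2.14)(0.0453)² + (1.98)(0.188)² = 0.07437 kg·m²; I_f = 0.1063 + 0.07437 = 0.1807 kg·m².
ω_f = I_p ω_i / I_f = (0.1063)(4.87) / 0.1807 = 2.866 rad/s.

ω_f ≈ 2.87 rad/s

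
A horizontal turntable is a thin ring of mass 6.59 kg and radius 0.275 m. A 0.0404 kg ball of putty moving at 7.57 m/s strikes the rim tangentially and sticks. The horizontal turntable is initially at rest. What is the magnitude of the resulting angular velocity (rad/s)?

The axle reaction passes through the axle and exerts no torque about it; angular momentum about the axle is conserved through the impact.
I_p = (6.59)(0.275)² = 0.4984 kg·m². Taking the sense of the ball of putty's angular momentum as positive, L_{ball} = m v R = (0.0404)(7.57)(0.275) = 0.08410 kg·m²/s.
L_i = 0 + 0.08410 = 0.08410 kg·m²/s.
After sticking, I_f = I_p + m R² = 0.4984 + (0.0404)(0.275)² = 0.5014 kg·m².
ω_f = L_i / I_f = 0.08410 / 0.5014 = 0.1677 rad/s.

|ω_f| ≈ 0.168 rad/s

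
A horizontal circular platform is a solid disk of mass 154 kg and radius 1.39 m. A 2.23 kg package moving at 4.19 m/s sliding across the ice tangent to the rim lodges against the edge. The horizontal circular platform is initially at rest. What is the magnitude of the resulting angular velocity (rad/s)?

The axle reaction passes through the central axle and exerts no torque about it; angular momentum about the central axle is conserved through the impact.
I_p = ½(154)(1.39)² = 148.8 kg·m². Taking the sense of the package's angular momentum as positive, L_{package} = m v R = (2.23)(4.19)(1.39) = 12.99 kg·m²/s.
L_i = 0 + 12.99 = 12.99 kg·m²/s.
After sticking, I_f = I_p + m R² = 148.8 + (2.23)(1.39)² = 153.1 kg·m².
ω_f = L_i / I_f = 12.99 / 153.1 = 0.08484 rad/s.

|ω_f| ≈ 0.0848 rad/s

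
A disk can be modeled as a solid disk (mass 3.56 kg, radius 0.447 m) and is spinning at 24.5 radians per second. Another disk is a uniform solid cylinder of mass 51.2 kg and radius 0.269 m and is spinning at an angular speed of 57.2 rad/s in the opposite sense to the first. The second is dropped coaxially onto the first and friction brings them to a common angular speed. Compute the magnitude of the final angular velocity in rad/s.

The coupling torques are internal; angular momentum about the shared axis is conserved.
Moments of inertia: I_A = ½(3.56)(0.447)² = 0.3557 kg·m²; I_B = ½(51.2)(0.269)² = 1.852 kg·m².
Taking A's sense as positive: L = (0.3557)(24.5) − (1.852)(57.2) = -97.25 kg·m²·rad/s.
Combined I = 0.3557 + 1.852 = 2.208 kg·m².
ω_f = L / I = -97.25 / 2.208 = -44.04 rad/s.

|ω_f| ≈ 44.0 rad/s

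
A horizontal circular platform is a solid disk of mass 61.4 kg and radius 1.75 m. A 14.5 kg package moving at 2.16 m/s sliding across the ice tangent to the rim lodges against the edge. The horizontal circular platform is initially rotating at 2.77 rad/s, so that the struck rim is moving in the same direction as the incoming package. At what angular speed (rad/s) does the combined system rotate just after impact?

About the central axle the impulsive forces during the collision are internal, so angular momentum about that axis is conserved.
I_p = ½(61.4)(1.75)² = 94.02 kg·m². Taking the sense of the package's angular momentum as positive, L_{package} = m v R = (14.5)(2.16)(1.75) = 54.81 kg·m²/s.
L_i = +I_p ω_p + m v R = +(94.02)(2.77) + 54.81 = 315.2 kg·m²/s.
After sticking, I_f = I_p + m R² = 94.02 + (14.5)(1.75)² = 138.4 kg·m².
ω_f = L_i / I_f = 315.2 / 138.4 = 2.277 rad/s.

|ω_f| ≈ 2.28 rad/s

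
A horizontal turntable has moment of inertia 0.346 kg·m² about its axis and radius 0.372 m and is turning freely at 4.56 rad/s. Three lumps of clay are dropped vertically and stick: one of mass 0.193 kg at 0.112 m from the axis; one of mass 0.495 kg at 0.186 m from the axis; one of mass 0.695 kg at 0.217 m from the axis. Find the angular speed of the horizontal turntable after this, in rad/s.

The added mass arrives with no angular momentum about the axis, and any external torque about the axis is negligible, so the system's angular momentum is conserved.
Added inertia Σmr² = (0.193)(0.112)² + (0.495)(0.186)² + (0.695)(0.217)² = 0.05227 kg·m²; I_f = 0.3460 + 0.05227 = 0.3983 kg·m².
ω_f = I_p ω_i / I_f = (0.3460)(4.56) / 0.3983 = 3.962 rad/s.

ω_f ≈ 3.96 rad/s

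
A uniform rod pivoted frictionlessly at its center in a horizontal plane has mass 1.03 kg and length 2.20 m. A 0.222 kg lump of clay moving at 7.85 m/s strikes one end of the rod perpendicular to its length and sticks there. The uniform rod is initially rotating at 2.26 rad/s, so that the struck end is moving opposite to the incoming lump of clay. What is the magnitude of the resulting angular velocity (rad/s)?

|ω_f| ≈ 1.43 rad/s

About the pivot the impulsive forces during the collision are internal, so angular momentum about that axis is conserved.
I_p = (1/12)(1.03)(2.20)² = 0.4154 kg·m². Taking the sense of the lump of clay's angular momentum as positive, L_{lump} = m v R = (0.222)(7.85)(2.20/2) = 1.917 kg·m²/s.
L_i = −I_p ω_p + m v R = −(0.4154)(2.26) + 1.917 = 0.9781 kg·m²/s.
After sticking, I_f = I_p + m R² = 0.4154 + (0.222)(2.20/2)² = 0.6841 kg·m².
ω_f = L_i / I_f = 0.9781 / 0.6841 = 1.430 rad/s.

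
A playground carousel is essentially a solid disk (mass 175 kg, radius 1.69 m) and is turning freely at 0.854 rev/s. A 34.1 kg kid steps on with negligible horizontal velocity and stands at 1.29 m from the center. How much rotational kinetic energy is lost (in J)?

The added mass arrives with no angular momentum about the center, and any external torque about the center is negligible, so the system's angular momentum is conserved.
I_p = ½(175)(1.69)² = 249.9 kg·m².
Added inertia Σmr² = (34.1)(1.29)² = 56.75 kg·m²; I_f = 249.9 + 56.75 = 306.7 kg·m².
ω_f = I_p ω_i / I_f = (249.9)(0.854) / 306.7 = 0.6960 rev/s.
KE_i = ½(249.9)(5.366 rad/s)² = 3598 J; KE_f = ½(306.7)(4.373)² = 2932 J.

energy lost ≈ 666 J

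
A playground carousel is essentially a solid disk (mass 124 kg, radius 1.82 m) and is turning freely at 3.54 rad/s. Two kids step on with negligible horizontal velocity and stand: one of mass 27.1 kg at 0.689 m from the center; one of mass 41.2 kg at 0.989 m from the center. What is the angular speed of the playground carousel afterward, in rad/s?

ω_f ≈ 2.81 rad/s

No external torque acts about the center; L_before = L_after.
I_p = ½(124)(1.82)² = 205.4 kg·m².
Added inertia Σmr² = (27.1)(0.689)² + (41.2)(0.989)² = 53.16 kg·m²; I_f = 205.4 + 53.16 = 258.5 kg·m².
ω_f = I_p ω_i / I_f = (205.4)(3.54) / 258.5 = 2.812 rad/s.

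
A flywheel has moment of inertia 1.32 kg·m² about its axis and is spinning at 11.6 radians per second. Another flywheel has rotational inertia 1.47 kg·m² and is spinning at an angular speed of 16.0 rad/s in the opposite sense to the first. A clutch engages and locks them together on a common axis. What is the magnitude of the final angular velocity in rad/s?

The coupling torques are internal; angular momentum about the shared axis is conserved.
Taking A's sense as positive: L = (1.320)(11.6) − (1.470)(16.0) = -8.208 kg·m²·rad/s.
Combined I = 1.320 + 1.470 = 2.790 kg·m².
ω_f = L / I = -8.208 / 2.790 = -2.942 rad/s.

|ω_f| ≈ 2.94 rad/s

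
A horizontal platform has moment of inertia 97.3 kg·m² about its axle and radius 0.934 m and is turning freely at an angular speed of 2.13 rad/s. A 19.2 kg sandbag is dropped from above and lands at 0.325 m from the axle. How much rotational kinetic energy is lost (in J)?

energy lost ≈ 4.51 J

The added mass arrives with no angular momentum about the axle, and any external torque about the axle is negligible, so the system's angular momentum is conserved.
Added inertia Σmr² = (19.2)(0.325)² = 2.028 kg·m²; I_f = 97.30 + 2.028 = 99.33 kg·m².
ω_f = I_p ω_i / I_f = (97.30)(2.13) / 99.33 = 2.087 rad/s.
KE_i = ½(97.30)(2.130 rad/s)² = 220.7 J; KE_f = ½(99.33)(2.087)² = 216.2 J.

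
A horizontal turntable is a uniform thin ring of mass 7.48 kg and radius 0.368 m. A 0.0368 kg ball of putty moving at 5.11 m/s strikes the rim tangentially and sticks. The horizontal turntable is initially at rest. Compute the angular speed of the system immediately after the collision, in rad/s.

The axle reaction passes through the axle and exerts no torque about it; angular momentum about the axle is conserved through the impact.
I_p = (7.48)(0.368)² = 1.013 kg·m². Taking the sense of the ball of putty's angular momentum as positive, L_{ball} = m v R = (0.0368)(5.11)(0.368) = 0.06920 kg·m²/s.
L_i = 0 + 0.06920 = 0.06920 kg·m²/s.
After sticking, I_f = I_p + m R² = 1.013 + (0.0368)(0.368)² = 1.018 kg·m².
ω_f = L_i / I_f = 0.06920 / 1.018 = 0.06798 rad/s.

|ω_f| ≈ 0.0680 rad/s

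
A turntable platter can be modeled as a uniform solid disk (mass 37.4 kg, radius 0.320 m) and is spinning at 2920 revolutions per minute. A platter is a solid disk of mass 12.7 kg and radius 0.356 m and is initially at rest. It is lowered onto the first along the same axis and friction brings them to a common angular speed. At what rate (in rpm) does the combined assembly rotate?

The coupling torques are internal; angular momentum about the shared axis is conserved.
Moments of inertia: I_A = ½(37.4)(0.320)² = 1.915 kg·m²; I_B = ½(12.7)(0.356)² = 0.8048 kg·m².
Taking A's sense as positive: L = (1.915)(2920) = 5591 kg·m²·rpm.
Combined I = 1.915 + 0.8048 = 2.720 kg·m².
ω_f = L / I = 5591 / 2.720 = 2056 rpm.

|ω_f| ≈ 2060 rpm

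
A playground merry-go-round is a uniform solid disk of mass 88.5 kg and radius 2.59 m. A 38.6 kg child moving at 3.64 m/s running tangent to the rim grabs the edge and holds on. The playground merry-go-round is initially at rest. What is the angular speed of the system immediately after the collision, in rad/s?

About the axle the impulsive forces during the collision are internal, so angular momentum about that axis is conserved.
I_p = ½(88.5)(2.59)² = 296.8 kg·m². Taking the sense of the child's angular momentum as positive, L_{child} = m v R = (38.6)(3.64)(2.59) = 363.9 kg·m²/s.
L_i = 0 + 363.9 = 363.9 kg·m²/s.
After sticking, I_f = I_p + m R² = 296.8 + (38.6)(2.59)² = 555.8 kg·m².
ω_f = L_i / I_f = 363.9 / 555.8 = 0.6548 rad/s.

|ω_f| ≈ 0.655 rad/s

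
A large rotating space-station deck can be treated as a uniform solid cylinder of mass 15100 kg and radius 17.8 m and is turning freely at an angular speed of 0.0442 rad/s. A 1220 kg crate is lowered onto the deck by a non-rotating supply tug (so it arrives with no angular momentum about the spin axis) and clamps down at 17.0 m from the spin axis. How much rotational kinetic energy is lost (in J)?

energy lost ≈ 300 J

No external torque acts about the spin axis; L_before = L_after.
I_p = ½(15100)(17.8)² = 2.392e+06 kg·m².
Added inertia Σmr² = (1220)(17.0)² = 3.526e+05 kg·m²; I_f = 2.392e+06 + 3.526e+05 = 2.745e+06 kg·m².
ω_f = I_p ω_i / I_f = (2.392e+06)(0.0442) / 2.745e+06 = 0.03852 rad/s.
KE_i = ½(2.392e+06)(0.04420 rad/s)² = 2337 J; KE_f = ½(2.745e+06)(0.03852)² = 2037 J.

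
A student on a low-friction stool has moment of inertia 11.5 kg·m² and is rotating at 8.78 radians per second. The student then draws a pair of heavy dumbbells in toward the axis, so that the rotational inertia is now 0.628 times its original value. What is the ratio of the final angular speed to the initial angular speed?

ω₂/ω₁ ≈ 1.59

With no external torque about the axis, L is conserved: I₁ω₁ = I₂ω₂.
I₂ = 0.628 × 11.5 = 7.222 kg·m².
ω₂/ω₁ = I₁/I₂ = 11.50 / 7.222 = 1.592.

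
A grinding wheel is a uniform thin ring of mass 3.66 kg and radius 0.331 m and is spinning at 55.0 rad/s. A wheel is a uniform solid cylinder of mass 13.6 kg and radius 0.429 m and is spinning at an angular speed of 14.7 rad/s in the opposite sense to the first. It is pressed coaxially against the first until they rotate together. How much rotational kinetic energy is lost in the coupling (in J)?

ΔKE lost ≈ 738 J

No external torque acts about the common axis, so total angular momentum is conserved.
Moments of inertia: I_A = (3.66)(0.331)² = 0.4010 kg·m²; I_B = ½(13.6)(0.429)² = 1.251 kg·m².
Taking A's sense as positive: L = (0.4010)(55.0) − (1.251)(14.7) = 3.658 kg·m²·rad/s.
Combined I = 0.4010 + 1.251 = 1.652 kg·m².
ω_f = L / I = 3.658 / 1.652 = 2.214 rad/s.
KE_i = ½ΣIω² = 741.7 J; KE_f = ½(1.652)(2.214)² = 4.049 J.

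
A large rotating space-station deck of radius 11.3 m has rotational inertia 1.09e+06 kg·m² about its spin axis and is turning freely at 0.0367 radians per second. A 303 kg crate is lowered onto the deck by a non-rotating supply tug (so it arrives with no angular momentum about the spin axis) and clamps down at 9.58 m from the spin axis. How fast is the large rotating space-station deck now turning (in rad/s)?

ω_f ≈ 0.0358 rad/s

No external torque acts about the spin axis; L_before = L_after.
Added inertia Σmr² = (303)(9.58)² = 27810 kg·m²; I_f = 1.090e+06 + 27810 = 1.118e+06 kg·m².
ω_f = I_p ω_i / I_f = (1.090e+06)(0.0367) / 1.118e+06 = 0.03579 rad/s.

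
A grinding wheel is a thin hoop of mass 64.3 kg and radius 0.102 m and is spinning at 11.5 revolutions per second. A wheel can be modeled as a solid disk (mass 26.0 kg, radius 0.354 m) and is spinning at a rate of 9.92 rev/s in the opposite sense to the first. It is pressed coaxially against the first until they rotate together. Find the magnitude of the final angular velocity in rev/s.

|ω_f| ≈ 3.68 rev/s

No external torque acts about the common axis, so total angular momentum is conserved.
Moments of inertia: I_A = (64.3)(0.102)² = 0.6690 kg·m²; I_B = ½(26.0)(0.354)² = 1.629 kg·m².
Taking A's sense as positive: L = (0.6690)(11.5) − (1.629)(9.92) = -8.468 kg·m²·rev/s.
Combined I = 0.6690 + 1.629 = 2.298 kg·m².
ω_f = L / I = -8.468 / 2.298 = -3.685 rev/s.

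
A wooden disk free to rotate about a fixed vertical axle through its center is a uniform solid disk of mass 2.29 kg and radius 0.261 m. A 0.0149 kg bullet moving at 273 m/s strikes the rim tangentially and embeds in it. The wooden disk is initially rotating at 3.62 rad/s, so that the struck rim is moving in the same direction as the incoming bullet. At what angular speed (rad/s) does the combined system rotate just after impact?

About the axle the impulsive forces during the collision are internal, so angular momentum about that axis is conserved.
I_p = ½(2.29)(0.261)² = 0.07800 kg·m². Taking the sense of the bullet's angular momentum as positive, L_{bullet} = m v R = (0.0149)(273)(0.261) = 1.062 kg·m²/s.
L_i = +I_p ω_p + m v R = +(0.07800)(3.62) + 1.062 = 1.344 kg·m²/s.
After sticking, I_f = I_p + m R² = 0.07800 + (0.0149)(0.261)² = 0.07901 kg·m².
ω_f = L_i / I_f = 1.344 / 0.07901 = 17.01 rad/s.

|ω_f| ≈ 17.0 rad/s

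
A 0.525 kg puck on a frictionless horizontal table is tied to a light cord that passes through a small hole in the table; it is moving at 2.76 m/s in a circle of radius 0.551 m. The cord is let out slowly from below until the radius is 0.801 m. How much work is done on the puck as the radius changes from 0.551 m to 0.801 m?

W ≈ -1.05 J

Central (radial) force ⇒ zero torque about the center ⇒ m v r is constant.
v₂ = v₁ r₁ / r₂ = (2.76)(0.551) / (0.801) = 1.899 m/s.
W = ΔKE = ½m(v₂² − v₁²) = -1.053 J.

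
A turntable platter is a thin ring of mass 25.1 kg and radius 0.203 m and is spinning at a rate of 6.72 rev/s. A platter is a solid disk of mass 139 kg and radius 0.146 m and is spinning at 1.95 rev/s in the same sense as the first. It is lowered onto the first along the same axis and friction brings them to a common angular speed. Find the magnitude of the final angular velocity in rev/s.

|ω_f| ≈ 3.91 rev/s

The coupling torques are internal; angular momentum about the shared axis is conserved.
Moments of inertia: I_A = (25.1)(0.203)² = 1.034 kg·m²; I_B = ½(139)(0.146)² = 1.481 kg·m².
Taking A's sense as positive: L = (1.034)(6.72) + (1.481)(1.95) = 9.840 kg·m²·rev/s.
Combined I = 1.034 + 1.481 = 2.516 kg·m².
ω_f = L / I = 9.840 / 2.516 = 3.911 rev/s.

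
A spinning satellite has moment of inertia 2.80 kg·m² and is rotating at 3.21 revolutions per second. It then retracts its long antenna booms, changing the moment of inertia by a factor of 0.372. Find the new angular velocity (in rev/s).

Angular momentum about the spin axis is conserved since the torque about it is zero.
I₂ = 0.372 × 2.80 = 1.042 kg·m².
ω₂ = I₁ω₁ / I₂ = (2.800)(3.21 rev/s) / (1.042) = 8.629 rev/s.

ω₂ ≈ 8.63 rev/s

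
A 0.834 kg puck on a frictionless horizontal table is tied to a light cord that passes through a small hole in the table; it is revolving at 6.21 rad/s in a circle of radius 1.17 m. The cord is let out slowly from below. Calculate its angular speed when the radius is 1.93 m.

ω₂ ≈ 2.28 rad/s

No torque about the axis ⇒ m r₁² ω₁ = m r₂² ω₂.
ω₂ = ω₁ (r₁/r₂)² = (6.21)(1.17/1.93)² = 2.282 rad/s.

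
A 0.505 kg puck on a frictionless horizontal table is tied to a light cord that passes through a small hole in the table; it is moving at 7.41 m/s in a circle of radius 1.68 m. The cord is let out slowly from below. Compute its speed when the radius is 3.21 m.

The only horizontal force on the mass is along the cord (radial), so it exerts no torque about the hole and angular momentum m v r is conserved.
v₂ = v₁ r₁ / r₂ = (7.41)(1.68) / (3.21) = 3.878 m/s.

v₂ ≈ 3.88 m/s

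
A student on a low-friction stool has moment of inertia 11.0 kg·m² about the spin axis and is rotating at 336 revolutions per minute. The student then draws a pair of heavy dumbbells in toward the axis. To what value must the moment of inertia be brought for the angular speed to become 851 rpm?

No external torque acts about the spin axis, so angular momentum is conserved.
I₂ = I₁ω₁ / ω₂ = (11.0)(336) / (851) = 4.343 kg·m².

I₂ ≈ 4.34 kg·m²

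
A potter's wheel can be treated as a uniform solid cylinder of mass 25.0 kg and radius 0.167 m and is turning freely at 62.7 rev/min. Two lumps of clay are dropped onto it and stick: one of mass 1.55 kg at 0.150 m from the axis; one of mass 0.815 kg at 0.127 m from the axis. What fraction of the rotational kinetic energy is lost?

fraction ≈ 0.121

The added mass arrives with no angular momentum about the axis, and any external torque about the axis is negligible, so the system's angular momentum is conserved.
I_p = ½(25.0)(0.167)² = 0.3486 kg·m².
Added inertia Σmr² = (1.55)(0.150)² + (0.815)(0.127)² = 0.04802 kg·m²; I_f = 0.3486 + 0.04802 = 0.3966 kg·m².
ω_f = I_p ω_i / I_f = (0.3486)(62.7) / 0.3966 = 55.11 rpm.
KE_i = ½(0.3486)(6.566 rad/s)² = 7.515 J; KE_f = ½(0.3966)(5.771)² = 6.605 J.
Fraction lost = 0.1211.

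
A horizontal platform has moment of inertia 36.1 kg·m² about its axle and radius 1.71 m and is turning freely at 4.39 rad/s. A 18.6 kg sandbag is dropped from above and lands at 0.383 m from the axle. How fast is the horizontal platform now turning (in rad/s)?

The added mass arrives with no angular momentum about the axle, and any external torque about the axle is negligible, so the system's angular momentum is conserved.
Added inertia Σmr² = (18.6)(0.383)² = 2.728 kg·m²; I_f = 36.10 + 2.728 = 38.83 kg·m².
ω_f = I_p ω_i / I_f = (36.10)(4.39) / 38.83 = 4.082 rad/s.

ω_f ≈ 4.08 rad/s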